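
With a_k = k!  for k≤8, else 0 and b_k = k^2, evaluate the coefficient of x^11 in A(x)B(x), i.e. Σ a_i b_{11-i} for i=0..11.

This is [x^11] in the product of the two ordinary generating functions.
Σ = 1·121 + 1·100 + 2·81 + 6·64 + 24·49 + 120·36 + 720·25 + 5040·16 + 40320·9 + 0·4 + 0·1 + 0·0 = 467783.

467783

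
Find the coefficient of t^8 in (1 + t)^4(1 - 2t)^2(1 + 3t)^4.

2241

(1 + t)^4 has coefficients 1,4,6,4,1 for degrees 0…4.
(1 - 2t)^2 has coefficients 1,-4,4,0,0,0,0,0,0 for degrees 0…8.
Finally multiplying by (1 + 3t)^4, the product of all factors after the first has coefficients 1,8,10,-60,-135,108,324,0,0 for degrees 0…8.
[t^8] = 1·0 + 4·0 + 6·324 + 4·108 + 1·(-135) = 2241.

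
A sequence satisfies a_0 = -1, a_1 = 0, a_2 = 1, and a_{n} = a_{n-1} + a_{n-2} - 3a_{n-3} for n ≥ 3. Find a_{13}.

210

The ordinary generating function has denominator 1 - y - y^2 + 3y^3.
Iterating the recurrence: a_0,…,a_{13} = -1, 0, 1, 4, 5, 6, -1, -10, -29, -36, -35, 16, 89, 210.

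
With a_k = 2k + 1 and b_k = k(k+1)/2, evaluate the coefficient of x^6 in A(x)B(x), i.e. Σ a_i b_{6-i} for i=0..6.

This is [x^6] in the product of the two ordinary generating functions.
Σ = 1·21 + 3·15 + 5·10 + 7·6 + 9·3 + 11·1 + 13·0 = 196.

196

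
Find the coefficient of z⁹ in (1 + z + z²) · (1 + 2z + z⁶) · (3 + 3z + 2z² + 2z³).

(1 + z + z²) has coefficients 1,1,1 for degrees 0…2.
(1 + 2z + z⁶) has coefficients 1,2,0,0,0,0,1,0,0,0 for degrees 0…9.
Finally multiplying by (3 + 3z + 2z² + 2z³), the product of all factors after the first has coefficients 3,9,8,6,4,0,3,3,2,2 for degrees 0…9.
[z⁹] = 1·2 + 1·2 + 1·3 = 7.

7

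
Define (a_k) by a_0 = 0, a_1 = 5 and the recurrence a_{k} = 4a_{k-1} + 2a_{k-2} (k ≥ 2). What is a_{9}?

697680

The ordinary generating function has denominator 1 - 4y - 2y^2.
Iterating the recurrence: a_0,…,a_{9} = 0, 5, 20, 90, 400, 1780, 7920, 35240, 156800, 697680.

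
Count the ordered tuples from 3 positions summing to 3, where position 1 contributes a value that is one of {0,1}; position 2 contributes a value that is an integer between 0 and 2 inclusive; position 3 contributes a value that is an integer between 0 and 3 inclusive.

The generating function for the choices is (1 + z)·(1 + z + z²)·(1 + z + z² + z³); the count is [z³].
(1 + z) has coefficients 1,1 for degrees 0…1.
(1 + z + z²) has coefficients 1,1,1,0 for degrees 0…3.
Finally multiplying by (1 + z + z² + z³), the product of all factors after the first has coefficients 1,2,3,3 for degrees 0…3.
[z³] = 1·3 + 1·3 = 6.

6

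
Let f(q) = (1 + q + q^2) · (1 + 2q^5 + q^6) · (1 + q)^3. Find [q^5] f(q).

(1 + q + q^2) has coefficients 1,1,1 for degrees 0…2.
(1 + 2q^5 + q^6) has coefficients 1,0,0,0,0,2 for degrees 0…5.
Finally multiplying by (1 + q)^3, the product of all factors after the first has coefficients 1,3,3,1,0,2 for degrees 0…5.
[q^5] = 1·2 + 1·0 + 1·1 = 3.

3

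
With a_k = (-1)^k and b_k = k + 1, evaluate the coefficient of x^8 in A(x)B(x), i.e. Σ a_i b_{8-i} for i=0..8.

5

This is [x^8] in the product of the two ordinary generating functions.
Σ = 1·9 − 1·8 + 1·7 − 1·6 + 1·5 − 1·4 + 1·3 − 1·2 + 1·1 = 5.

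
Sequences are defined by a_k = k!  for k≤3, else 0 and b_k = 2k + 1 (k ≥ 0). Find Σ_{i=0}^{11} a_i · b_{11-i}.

The convolution is the x^11 coefficient of A(x)B(x).
Σ = 1·23 + 1·21 + 2·19 + 6·17 + 0·15 + 0·13 + 0·11 + 0·9 + 0·7 + 0·5 + 0·3 + 0·1 = 184.

184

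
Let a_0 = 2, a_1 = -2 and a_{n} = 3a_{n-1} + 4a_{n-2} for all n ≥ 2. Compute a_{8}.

2

The ordinary generating function has denominator 1 - 3q - 4q^2.
Iterating the recurrence: a_0,…,a_{8} = 2, -2, 2, -2, 2, -2, 2, -2, 2.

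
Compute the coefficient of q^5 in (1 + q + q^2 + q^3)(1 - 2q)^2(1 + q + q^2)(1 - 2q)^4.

-35

(1 + q + q^2 + q^3) has coefficients 1,1,1,1 for degrees 0…3.
(1 - 2q)^2 has coefficients 1,-4,4,0,0,0 for degrees 0…5.
Multiplying by (1 + q + q^2) gives running coefficients 1,-3,1,0,4,0 for degrees 0…5.
Finally multiplying by (1 - 2q)^4, the product of all factors after the first has coefficients 1,-11,49,-112,140,-112 for degrees 0…5.
[q^5] = 1·(-112) + 1·140 + 1·(-112) + 1·49 = -35.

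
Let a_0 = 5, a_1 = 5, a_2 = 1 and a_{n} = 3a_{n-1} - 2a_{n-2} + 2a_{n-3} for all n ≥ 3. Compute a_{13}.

72055

The ordinary generating function has denominator 1 - 3q + 2q^2 - 2q^3.
Iterating the recurrence: a_0,…,a_{13} = 5, 5, 1, 3, 17, 47, 113, 279, 705, 1783, 4497, 11335, 28577, 72055.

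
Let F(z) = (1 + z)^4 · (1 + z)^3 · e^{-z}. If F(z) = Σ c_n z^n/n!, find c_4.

The EGF product rule gives c_4 = Σ_{k_1+k_2+k_3=4} C(4; k_1,k_2,k_3) · ∏ g_i(k_i), where (1+z)^4 gives the falling factorial (4)_k; (1+z)^3 gives the falling factorial (3)_k; e^{-z} gives (-1)^k.
g_1(k) for k = 0…4: 1, 4, 12, 24, 24.
g_2(k) for k = 0…4: 1, 3, 6, 6, 0.
g_3(k) for k = 0…4: 1, -1, 1, -1, 1.
First combine the last two factors: h(k) = Σ_j C(k,j)·g_2(j)·g_3(k−j) for k = 0…4: 1, 2, 1, -4, 1.
c_4 = Σ_k C(4,k)·g_1(k)·h(4−k) = 1·1·1 + 4·4·(-4) + 6·12·1 + 4·24·2 + 1·24·1 = 1 − 64 + 72 + 192 + 24 = 225.

225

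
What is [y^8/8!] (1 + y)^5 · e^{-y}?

-1159

The EGF product rule gives c_8 = Σ_{k_1+k_2=8} C(8; k_1,k_2) · ∏ g_i(k_i), where (1+y)^5 gives the falling factorial (5)_k; e^{-y} gives (-1)^k.
g_1(k) for k = 0…8: 1, 5, 20, 60, 120, 120, 0, 0, 0.
g_2(k) for k = 0…8: 1, -1, 1, -1, 1, -1, 1, -1, 1.
c_8 = Σ_k C(8,k)·g_1(k)·g_2(8−k) = 1·1·1 + 8·5·(-1) + 28·20·1 + 56·60·(-1) + 70·120·1 + 56·120·(-1) = 1 − 40 + 560 − 3360 + 8400 − 6720 = -1159.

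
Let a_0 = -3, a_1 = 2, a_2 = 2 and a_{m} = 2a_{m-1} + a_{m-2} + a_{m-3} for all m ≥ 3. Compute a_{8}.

410

The ordinary generating function has denominator 1 - 2x - x^2 - x^3.
Iterating the recurrence: a_0,…,a_{8} = -3, 2, 2, 3, 10, 25, 63, 161, 410.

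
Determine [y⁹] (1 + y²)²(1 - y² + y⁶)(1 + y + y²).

(1 + y²)² has coefficients 1,0,2,0,1 for degrees 0…4.
(1 - y² + y⁶) has coefficients 1,0,-1,0,0,0,1,0,0,0 for degrees 0…9.
Finally multiplying by (1 + y + y²), the product of all factors after the first has coefficients 1,1,0,-1,-1,0,1,1,1,0 for degrees 0…9.
[y⁹] = 1·0 + 2·1 + 1·0 = 2.

2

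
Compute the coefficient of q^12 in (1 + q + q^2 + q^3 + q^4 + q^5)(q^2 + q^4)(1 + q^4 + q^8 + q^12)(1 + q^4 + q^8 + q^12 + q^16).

8

(1 + q + q^2 + q^3 + q^4 + q^5) has coefficients 1,1,1,1,1,1 for degrees 0…5.
(q^2 + q^4) has coefficients 0,0,1,0,1,0,0,0,0,0,0,0,0 for degrees 0…12.
Multiplying by (1 + q^4 + q^8 + q^12) gives running coefficients 0,0,1,0,1,0,1,0,1,0,1,0,1 for degrees 0…12.
Finally multiplying by (1 + q^4 + q^8 + q^12 + q^16), the product of all factors after the first has coefficients 0,0,1,0,1,0,2,0,2,0,3,0,3 for degrees 0…12.
[q^12] = 1·3 + 1·0 + 1·3 + 1·0 + 1·2 + 1·0 = 8.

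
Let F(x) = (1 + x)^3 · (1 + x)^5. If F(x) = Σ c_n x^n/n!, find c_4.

1680

The EGF product rule gives c_4 = Σ_{k_1+k_2=4} C(4; k_1,k_2) · ∏ g_i(k_i), where (1+x)^3 gives the falling factorial (3)_k; (1+x)^5 gives the falling factorial (5)_k.
g_1(k) for k = 0…4: 1, 3, 6, 6, 0.
g_2(k) for k = 0…4: 1, 5, 20, 60, 120.
c_4 = Σ_k C(4,k)·g_1(k)·g_2(4−k) = 1·1·120 + 4·3·60 + 6·6·20 + 4·6·5 = 120 + 720 + 720 + 120 = 1680.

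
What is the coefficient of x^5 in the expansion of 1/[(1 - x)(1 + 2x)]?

The denominator gives the recurrence a_n = −a_(n−1) + 2a_(n−2) for n ≥ 2; the numerator fixes a_0 = 1, a_1 = -1.
Iterating: 1, -1, 3, -5, 11, -21, so a_5 = -21.

-21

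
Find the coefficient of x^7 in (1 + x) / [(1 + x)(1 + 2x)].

-128

The denominator gives the recurrence a_n = −3a_(n−1) − 2a_(n−2) for n ≥ 3; the numerator fixes a_0 = 1, a_1 = -2, a_2 = 4.
Iterating: 1, -2, 4, -8, 16, -32, 64, -128, so a_7 = -128.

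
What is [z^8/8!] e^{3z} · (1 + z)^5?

The EGF product rule gives c_8 = Σ_{k_1+k_2=8} C(8; k_1,k_2) · ∏ g_i(k_i), where e^{3z} gives (3)^k; (1+z)^5 gives the falling factorial (5)_k.
g_1(k) for k = 0…8: 1, 3, 9, 27, 81, 243, 729, 2187, 6561.
g_2(k) for k = 0…8: 1, 5, 20, 60, 120, 120, 0, 0, 0.
c_8 = Σ_k C(8,k)·g_1(k)·g_2(8−k) = 56·27·120 + 70·81·120 + 56·243·60 + 28·729·20 + 8·2187·5 + 1·6561·1 = 181440 + 680400 + 816480 + 408240 + 87480 + 6561 = 2180601.

2180601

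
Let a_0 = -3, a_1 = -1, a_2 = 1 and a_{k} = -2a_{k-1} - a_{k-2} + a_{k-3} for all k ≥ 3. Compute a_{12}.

-3

The ordinary generating function has denominator 1 + 2q + q^2 - q^3.
Iterating the recurrence: a_0,…,a_{12} = -3, -1, 1, -4, 6, -7, 4, 5, -21, 41, -56, 50, -3.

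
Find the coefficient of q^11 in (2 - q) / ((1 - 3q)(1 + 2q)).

175099

Partial fractions give a closed form: a_n = (1)·3^n + (1)·(-2)^n.
At n = 11: a_11 = 175099.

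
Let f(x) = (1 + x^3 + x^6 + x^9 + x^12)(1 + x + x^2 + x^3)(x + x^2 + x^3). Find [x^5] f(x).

(1 + x^3 + x^6 + x^9 + x^12) has coefficients 1,0,0,1,0,0 for degrees 0…5.
(1 + x + x^2 + x^3) has coefficients 1,1,1,1,0,0 for degrees 0…5.
Finally multiplying by (x + x^2 + x^3), the product of all factors after the first has coefficients 0,1,2,3,3,2 for degrees 0…5.
[x^5] = 1·2 + 1·2 = 4.

4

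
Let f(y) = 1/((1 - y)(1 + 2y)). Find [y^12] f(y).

2731

Partial fractions give a closed form: a_n = (1/3)·1^n + (2/3)·(-2)^n.
At n = 12: a_12 = 2731.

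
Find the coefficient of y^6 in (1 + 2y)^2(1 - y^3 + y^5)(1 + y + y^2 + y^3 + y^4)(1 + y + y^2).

(1 + 2y)^2 has coefficients 1,4,4 for degrees 0…2.
(1 - y^3 + y^5) has coefficients 1,0,0,-1,0,1,0 for degrees 0…6.
Multiplying by (1 + y + y^2 + y^3 + y^4) gives running coefficients 1,1,1,0,0,0,0 for degrees 0…6.
Finally multiplying by (1 + y + y^2), the product of all factors after the first has coefficients 1,2,3,2,1,0,0 for degrees 0…6.
[y^6] = 1·0 + 4·0 + 4·1 = 4.

4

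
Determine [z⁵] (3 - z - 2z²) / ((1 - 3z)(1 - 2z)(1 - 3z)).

7951

The denominator gives the recurrence a_n = 8a_(n−1) − 21a_(n−2) + 18a_(n−3) for n ≥ 3; the numerator fixes a_0 = 3, a_1 = 23, a_2 = 119.
Iterating: 3, 23, 119, 523, 2099, 7951, so a_5 = 7951.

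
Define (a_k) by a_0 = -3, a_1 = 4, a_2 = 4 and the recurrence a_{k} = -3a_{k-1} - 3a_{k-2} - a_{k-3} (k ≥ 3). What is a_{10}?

The ordinary generating function has denominator 1 + 3x + 3x^2 + x^3.
Iterating the recurrence: a_0,…,a_{10} = -3, 4, 4, -21, 47, -82, 126, -179, 241, -312, 392.

392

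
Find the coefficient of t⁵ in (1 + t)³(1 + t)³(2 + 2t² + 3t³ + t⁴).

(1 + t)³ has coefficients 1,3,3,1 for degrees 0…3.
(1 + t)³ has coefficients 1,3,3,1,0,0 for degrees 0…5.
Finally multiplying by (2 + 2t² + 3t³ + t⁴), the product of all factors after the first has coefficients 2,6,8,11,16,14 for degrees 0…5.
[t⁵] = 1·14 + 3·16 + 3·11 + 1·8 = 103.

103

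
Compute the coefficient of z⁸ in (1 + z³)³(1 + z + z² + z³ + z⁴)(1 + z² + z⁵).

(1 + z³)³ has coefficients 1,0,0,3,0,0,3,0,0 for degrees 0…8.
(1 + z + z² + z³ + z⁴) has coefficients 1,1,1,1,1,0,0,0,0 for degrees 0…8.
Finally multiplying by (1 + z² + z⁵), the product of all factors after the first has coefficients 1,1,2,2,2,2,2,1,1 for degrees 0…8.
[z⁸] = 1·1 + 3·2 + 3·2 = 13.

13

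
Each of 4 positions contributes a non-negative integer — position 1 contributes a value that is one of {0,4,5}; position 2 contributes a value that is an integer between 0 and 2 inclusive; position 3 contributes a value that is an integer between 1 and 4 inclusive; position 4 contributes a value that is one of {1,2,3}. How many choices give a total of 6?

9

The generating function for the choices is (1 + z⁴ + z⁵)·(1 + z + z²)·(z + z² + z³ + z⁴)·(z + z² + z³); the count is [z⁶].
(1 + z⁴ + z⁵) has coefficients 1,0,0,0,1,1 for degrees 0…5.
(1 + z + z²) has coefficients 1,1,1,0,0,0,0 for degrees 0…6.
Multiplying by (z + z² + z³ + z⁴) gives running coefficients 0,1,2,3,3,2,1 for degrees 0…6.
Finally multiplying by (z + z² + z³), the product of all factors after the first has coefficients 0,0,1,3,6,8,8 for degrees 0…6.
[z⁶] = 1·8 + 1·1 + 1·0 = 9.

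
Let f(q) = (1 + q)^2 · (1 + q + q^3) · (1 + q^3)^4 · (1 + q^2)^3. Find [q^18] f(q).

(1 + q)^2 has coefficients 1,2,1 for degrees 0…2.
(1 + q + q^3) has coefficients 1,1,0,1,0,0,0,0,0,0,0,0,0,0,0,0,0,0,0 for degrees 0…18.
Multiplying by (1 + q^3)^4 gives running coefficients 1,1,0,5,4,0,10,6,0,10,4,0,5,1,0,1,0,0,0 for degrees 0…18.
Finally multiplying by (1 + q^2)^3, the product of all factors after the first has coefficients 1,1,3,8,7,18,23,22,42,33,38,48,27,37,27,14,19,6,5 for degrees 0…18.
[q^18] = 1·5 + 2·6 + 1·19 = 36.

36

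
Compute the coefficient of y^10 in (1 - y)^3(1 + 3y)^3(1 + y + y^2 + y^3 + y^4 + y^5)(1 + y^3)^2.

-14

(1 - y)^3 has coefficients 1,-3,3,-1 for degrees 0…3.
(1 + 3y)^3 has coefficients 1,9,27,27,0,0,0,0,0,0,0 for degrees 0…10.
Multiplying by (1 + y + y^2 + y^3 + y^4 + y^5) gives running coefficients 1,10,37,64,64,64,63,54,27,0,0 for degrees 0…10.
Finally multiplying by (1 + y^3)^2, the product of all factors after the first has coefficients 1,10,37,66,84,138,192,192,192,190,172 for degrees 0…10.
[y^10] = 1·172 − 3·190 + 3·192 − 1·192 = -14.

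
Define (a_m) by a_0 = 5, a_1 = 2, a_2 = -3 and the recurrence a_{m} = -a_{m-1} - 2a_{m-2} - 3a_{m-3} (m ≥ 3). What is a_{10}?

30

The ordinary generating function has denominator 1 + q + 2q^2 + 3q^3.
Iterating the recurrence: a_0,…,a_{10} = 5, 2, -3, -16, 16, 25, -9, -89, 32, 173, 30.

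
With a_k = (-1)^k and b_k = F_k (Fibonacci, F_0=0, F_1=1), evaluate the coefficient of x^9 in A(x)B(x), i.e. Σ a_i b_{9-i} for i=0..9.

22

Write out a_i and b_{9-i} for i = 0,…,9 and sum the products.
Σ = 1·34 − 1·21 + 1·13 − 1·8 + 1·5 − 1·3 + 1·2 − 1·1 + 1·1 − 1·0 = 22.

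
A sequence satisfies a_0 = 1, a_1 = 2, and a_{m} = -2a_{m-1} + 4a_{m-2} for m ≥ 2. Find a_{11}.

69632

The ordinary generating function has denominator 1 + 2x - 4x^2.
Iterating the recurrence: a_0,…,a_{11} = 1, 2, 0, 8, -16, 64, -192, 640, -2048, 6656, -21504, 69632.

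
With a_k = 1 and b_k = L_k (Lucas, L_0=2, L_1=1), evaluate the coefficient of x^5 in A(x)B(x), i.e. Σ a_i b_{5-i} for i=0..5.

28

The convolution is the t^5 coefficient of A(t)B(t).
Σ = 1·11 + 1·7 + 1·4 + 1·3 + 1·1 + 1·2 = 28.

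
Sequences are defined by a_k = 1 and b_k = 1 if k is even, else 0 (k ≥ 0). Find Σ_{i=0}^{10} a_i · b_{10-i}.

6

Write out a_i and b_{10-i} for i = 0,…,10 and sum the products.
Σ = 1·1 + 1·0 + 1·1 + 1·0 + 1·1 + 1·0 + 1·1 + 1·0 + 1·1 + 1·0 + 1·1 = 6.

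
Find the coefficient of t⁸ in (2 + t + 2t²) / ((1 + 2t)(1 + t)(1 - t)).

Partial fractions give a closed form: a_n = (8/3)·(-2)^n + (-3/2)·(-1)^n + (5/6)·1^n.
At n = 8: a_8 = 682.

682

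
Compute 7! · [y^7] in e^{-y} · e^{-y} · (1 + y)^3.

544

The EGF product rule gives c_7 = Σ_{k_1+k_2+k_3=7} C(7; k_1,k_2,k_3) · ∏ g_i(k_i), where e^{-y} gives (-1)^k; e^{-y} gives (-1)^k; (1+y)^3 gives the falling factorial (3)_k.
g_1(k) for k = 0…7: 1, -1, 1, -1, 1, -1, 1, -1.
g_2(k) for k = 0…7: 1, -1, 1, -1, 1, -1, 1, -1.
g_3(k) for k = 0…7: 1, 3, 6, 6, 0, 0, 0, 0.
First combine the last two factors: h(k) = Σ_j C(k,j)·g_2(j)·g_3(k−j) for k = 0…7: 1, 2, 1, -4, 1, 14, -47, 104.
c_7 = Σ_k C(7,k)·g_1(k)·h(7−k) = 1·1·104 + 7·(-1)·(-47) + 21·1·14 + 35·(-1)·1 + 35·1·(-4) + 21·(-1)·1 + 7·1·2 + 1·(-1)·1 = 104 + 329 + 294 − 35 − 140 − 21 + 14 − 1 = 544.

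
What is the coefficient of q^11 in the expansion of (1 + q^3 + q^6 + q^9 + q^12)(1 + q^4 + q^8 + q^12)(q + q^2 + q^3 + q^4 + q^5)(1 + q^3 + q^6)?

12

(1 + q^3 + q^6 + q^9 + q^12) has coefficients 1,0,0,1,0,0,1,0,0,1,0,0 for degrees 0…11.
(1 + q^4 + q^8 + q^12) has coefficients 1,0,0,0,1,0,0,0,1,0,0,0 for degrees 0…11.
Multiplying by (q + q^2 + q^3 + q^4 + q^5) gives running coefficients 0,1,1,1,1,2,1,1,1,2,1,1 for degrees 0…11.
Finally multiplying by (1 + q^3 + q^6), the product of all factors after the first has coefficients 0,1,1,1,2,3,2,3,4,4,3,4 for degrees 0…11.
[q^11] = 1·4 + 1·4 + 1·3 + 1·1 = 12.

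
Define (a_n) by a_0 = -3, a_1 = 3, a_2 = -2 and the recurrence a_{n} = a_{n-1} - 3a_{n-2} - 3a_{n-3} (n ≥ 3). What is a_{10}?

The ordinary generating function has denominator 1 - t + 3t^2 + 3t^3.
Iterating the recurrence: a_0,…,a_{10} = -3, 3, -2, -2, -5, 7, 28, 22, -83, -233, -50.

-50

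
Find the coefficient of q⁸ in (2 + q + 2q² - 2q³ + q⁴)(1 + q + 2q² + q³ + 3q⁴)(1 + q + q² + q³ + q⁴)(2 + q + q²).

78

(2 + q + 2q² - 2q³ + q⁴) has coefficients 2,1,2,-2,1 for degrees 0…4.
(1 + q + 2q² + q³ + 3q⁴) has coefficients 1,1,2,1,3,0,0,0,0 for degrees 0…8.
Multiplying by (1 + q + q² + q³ + q⁴) gives running coefficients 1,2,4,5,8,7,6,4,3 for degrees 0…8.
Finally multiplying by (2 + q + q²), the product of all factors after the first has coefficients 2,5,11,16,25,27,27,21,16 for degrees 0…8.
[q⁸] = 2·16 + 1·21 + 2·27 − 2·27 + 1·25 = 78.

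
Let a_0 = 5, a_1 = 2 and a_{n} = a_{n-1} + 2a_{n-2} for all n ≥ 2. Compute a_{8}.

The ordinary generating function has denominator 1 - q - 2q^2.
Iterating the recurrence: a_0,…,a_{8} = 5, 2, 12, 16, 40, 72, 152, 296, 600.

600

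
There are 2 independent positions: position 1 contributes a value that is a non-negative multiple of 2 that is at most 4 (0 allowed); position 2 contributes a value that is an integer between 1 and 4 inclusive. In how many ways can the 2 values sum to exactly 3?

2

The generating function for the choices is (1 + y² + y⁴)·(y + y² + y³ + y⁴); the count is [y³].
(1 + y² + y⁴) has coefficients 1,0,1,0 for degrees 0…3.
(y + y² + y³ + y⁴) has coefficients 0,1,1,1 for degrees 0…3.
[y³] = 1·1 + 1·1 = 2.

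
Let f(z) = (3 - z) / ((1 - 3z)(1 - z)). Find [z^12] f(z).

The denominator gives the recurrence a_n = 4a_(n−1) − 3a_(n−2) for n ≥ 2; the numerator fixes a_0 = 3, a_1 = 11.
Iterating: 3, 11, 35, 107, 323, 971, 2915, 8747, 26243, 78731, 236195, 708587, 2125763, so a_12 = 2125763.

2125763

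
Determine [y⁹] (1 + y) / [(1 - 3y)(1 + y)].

The denominator gives the recurrence a_n = 2a_(n−1) + 3a_(n−2) for n ≥ 2; the numerator fixes a_0 = 1, a_1 = 3.
Iterating: 1, 3, 9, 27, 81, 243, 729, 2187, 6561, 19683, so a_9 = 19683.

19683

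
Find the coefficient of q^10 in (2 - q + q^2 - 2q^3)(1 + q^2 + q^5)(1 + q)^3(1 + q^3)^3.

-3

(2 - q + q^2 - 2q^3) has coefficients 2,-1,1,-2 for degrees 0…3.
(1 + q^2 + q^5) has coefficients 1,0,1,0,0,1,0,0,0,0,0 for degrees 0…10.
Multiplying by (1 + q)^3 gives running coefficients 1,3,4,4,3,2,3,3,1,0,0 for degrees 0…10.
Finally multiplying by (1 + q^3)^3, the product of all factors after the first has coefficients 1,3,4,7,12,14,18,21,19,22,21 for degrees 0…10.
[q^10] = 2·21 − 1·22 + 1·19 − 2·21 = -3.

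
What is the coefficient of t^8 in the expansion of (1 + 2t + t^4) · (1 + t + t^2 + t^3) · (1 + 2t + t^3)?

(1 + 2t + t^4) has coefficients 1,2,0,0,1 for degrees 0…4.
(1 + t + t^2 + t^3) has coefficients 1,1,1,1,0,0,0,0,0 for degrees 0…8.
Finally multiplying by (1 + 2t + t^3), the product of all factors after the first has coefficients 1,3,3,4,3,1,1,0,0 for degrees 0…8.
[t^8] = 1·0 + 2·0 + 1·3 = 3.

3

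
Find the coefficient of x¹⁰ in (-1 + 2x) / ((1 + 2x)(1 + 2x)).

The denominator gives the recurrence a_n = −4a_(n−1) − 4a_(n−2) for n ≥ 2; the numerator fixes a_0 = -1, a_1 = 6.
Iterating: -1, 6, -20, 56, -144, 352, -832, 1920, -4352, 9728, -21504, so a_10 = -21504.

-21504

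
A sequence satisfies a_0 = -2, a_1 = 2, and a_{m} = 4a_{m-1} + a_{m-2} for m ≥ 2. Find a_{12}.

The ordinary generating function has denominator 1 - 4t - t^2.
Iterating the recurrence: a_0,…,a_{12} = -2, 2, 6, 26, 110, 466, 1974, 8362, 35422, 150050, 635622, 2692538, 11405774.

11405774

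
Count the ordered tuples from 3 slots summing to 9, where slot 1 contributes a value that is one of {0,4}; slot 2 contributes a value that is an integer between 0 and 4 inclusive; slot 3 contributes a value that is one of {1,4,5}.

The generating function for the choices is (1 + y^4)·(1 + y + y^2 + y^3 + y^4)·(y + y^4 + y^5); the count is [y^9].
(1 + y^4) has coefficients 1,0,0,0,1 for degrees 0…4.
(1 + y + y^2 + y^3 + y^4) has coefficients 1,1,1,1,1,0,0,0,0,0 for degrees 0…9.
Finally multiplying by (y + y^4 + y^5), the product of all factors after the first has coefficients 0,1,1,1,2,3,2,2,2,1 for degrees 0…9.
[y^9] = 1·1 + 1·3 = 4.

4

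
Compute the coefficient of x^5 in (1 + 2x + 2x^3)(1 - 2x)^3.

24

(1 + 2x + 2x^3) has coefficients 1,2,0,2 for degrees 0…3.
(1 - 2x)^3 has coefficients 1,-6,12,-8,0,0 for degrees 0…5.
[x^5] = 1·0 + 2·0 + 2·12 = 24.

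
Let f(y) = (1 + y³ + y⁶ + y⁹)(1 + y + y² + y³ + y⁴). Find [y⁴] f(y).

2

(1 + y³ + y⁶ + y⁹) has coefficients 1,0,0,1,0 for degrees 0…4.
(1 + y + y² + y³ + y⁴) has coefficients 1,1,1,1,1 for degrees 0…4.
[y⁴] = 1·1 + 1·1 = 2.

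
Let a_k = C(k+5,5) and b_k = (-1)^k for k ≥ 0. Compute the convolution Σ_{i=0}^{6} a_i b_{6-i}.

296

The convolution is the x^6 coefficient of A(x)B(x).
Σ = 1·1 + 6·(-1) + 21·1 + 56·(-1) + 126·1 + 252·(-1) + 462·1 = 296.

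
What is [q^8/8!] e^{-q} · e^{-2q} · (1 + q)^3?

-5103

The EGF product rule gives c_8 = Σ_{k_1+k_2+k_3=8} C(8; k_1,k_2,k_3) · ∏ g_i(k_i), where e^{-q} gives (-1)^k; e^{-2q} gives (-2)^k; (1+q)^3 gives the falling factorial (3)_k.
g_1(k) for k = 0…8: 1, -1, 1, -1, 1, -1, 1, -1, 1.
g_2(k) for k = 0…8: 1, -2, 4, -8, 16, -32, 64, -128, 256.
g_3(k) for k = 0…8: 1, 3, 6, 6, 0, 0, 0, 0, 0.
First combine the last two factors: h(k) = Σ_j C(k,j)·g_2(j)·g_3(k−j) for k = 0…8: 1, 1, -2, -2, 16, -32, -32, 544, -2816.
c_8 = Σ_k C(8,k)·g_1(k)·h(8−k) = 1·1·(-2816) + 8·(-1)·544 + 28·1·(-32) + 56·(-1)·(-32) + 70·1·16 + 56·(-1)·(-2) + 28·1·(-2) + 8·(-1)·1 + 1·1·1 = −2816 − 4352 − 896 + 1792 + 1120 + 112 − 56 − 8 + 1 = -5103.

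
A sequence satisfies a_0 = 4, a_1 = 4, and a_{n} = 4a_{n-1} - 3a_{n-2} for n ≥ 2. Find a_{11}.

4

The ordinary generating function has denominator 1 - 4x + 3x^2.
Iterating the recurrence: a_0,…,a_{11} = 4, 4, 4, 4, 4, 4, 4, 4, 4, 4, 4, 4.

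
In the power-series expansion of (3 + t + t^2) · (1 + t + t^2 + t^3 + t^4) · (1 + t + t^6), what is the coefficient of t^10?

(3 + t + t^2) has coefficients 3,1,1 for degrees 0…2.
(1 + t + t^2 + t^3 + t^4) has coefficients 1,1,1,1,1,0,0,0,0,0,0 for degrees 0…10.
Finally multiplying by (1 + t + t^6), the product of all factors after the first has coefficients 1,2,2,2,2,1,1,1,1,1,1 for degrees 0…10.
[t^10] = 3·1 + 1·1 + 1·1 = 5.

5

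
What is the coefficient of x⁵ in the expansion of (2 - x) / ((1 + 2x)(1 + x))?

Partial fractions give a closed form: a_n = (5)·(-2)^n + (-3)·(-1)^n.
At n = 5: a_5 = -157.

-157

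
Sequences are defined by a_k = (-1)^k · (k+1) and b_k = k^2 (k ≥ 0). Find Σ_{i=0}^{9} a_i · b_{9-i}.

The convolution is the t^9 coefficient of A(t)B(t).
Σ = 1·81 − 2·64 + 3·49 − 4·36 + 5·25 − 6·16 + 7·9 − 8·4 + 9·1 − 10·0 = 25.

25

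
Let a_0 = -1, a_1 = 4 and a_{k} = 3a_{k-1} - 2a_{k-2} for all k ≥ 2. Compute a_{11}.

10234

The ordinary generating function has denominator 1 - 3x + 2x^2.
Iterating the recurrence: a_0,…,a_{11} = -1, 4, 14, 34, 74, 154, 314, 634, 1274, 2554, 5114, 10234.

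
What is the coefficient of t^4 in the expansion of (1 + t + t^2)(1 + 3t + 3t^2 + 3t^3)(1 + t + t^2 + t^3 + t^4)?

(1 + t + t^2) has coefficients 1,1,1 for degrees 0…2.
(1 + 3t + 3t^2 + 3t^3) has coefficients 1,3,3,3,0 for degrees 0…4.
Finally multiplying by (1 + t + t^2 + t^3 + t^4), the product of all factors after the first has coefficients 1,4,7,10,10 for degrees 0…4.
[t^4] = 1·10 + 1·10 + 1·7 = 27.

27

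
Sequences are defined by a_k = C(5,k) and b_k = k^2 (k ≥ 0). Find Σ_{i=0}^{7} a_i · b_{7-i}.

688

This is [x^7] in the product of the two ordinary generating functions.
Σ = 1·49 + 5·36 + 10·25 + 10·16 + 5·9 + 1·4 + 0·1 + 0·0 = 688.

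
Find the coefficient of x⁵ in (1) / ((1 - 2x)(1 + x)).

21

The denominator gives the recurrence a_n = a_(n−1) + 2a_(n−2) for n ≥ 2; the numerator fixes a_0 = 1, a_1 = 1.
Iterating: 1, 1, 3, 5, 11, 21, so a_5 = 21.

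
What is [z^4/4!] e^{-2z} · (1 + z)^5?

-24

The EGF product rule gives c_4 = Σ_{k_1+k_2=4} C(4; k_1,k_2) · ∏ g_i(k_i), where e^{-2z} gives (-2)^k; (1+z)^5 gives the falling factorial (5)_k.
g_1(k) for k = 0…4: 1, -2, 4, -8, 16.
g_2(k) for k = 0…4: 1, 5, 20, 60, 120.
c_4 = Σ_k C(4,k)·g_1(k)·g_2(4−k) = 1·1·120 + 4·(-2)·60 + 6·4·20 + 4·(-8)·5 + 1·16·1 = 120 − 480 + 480 − 160 + 16 = -24.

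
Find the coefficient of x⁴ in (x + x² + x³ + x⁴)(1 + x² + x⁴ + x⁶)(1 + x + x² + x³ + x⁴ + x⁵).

(x + x² + x³ + x⁴) has coefficients 0,1,1,1,1 for degrees 0…4.
(1 + x² + x⁴ + x⁶) has coefficients 1,0,1,0,1 for degrees 0…4.
Finally multiplying by (1 + x + x² + x³ + x⁴ + x⁵), the product of all factors after the first has coefficients 1,1,2,2,3 for degrees 0…4.
[x⁴] = 1·2 + 1·2 + 1·1 + 1·1 = 6.

6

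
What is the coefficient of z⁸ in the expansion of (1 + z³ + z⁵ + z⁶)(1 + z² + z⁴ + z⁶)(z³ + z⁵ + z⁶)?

4

(1 + z³ + z⁵ + z⁶) has coefficients 1,0,0,1,0,1,1 for degrees 0…6.
(1 + z² + z⁴ + z⁶) has coefficients 1,0,1,0,1,0,1,0,0 for degrees 0…8.
Finally multiplying by (z³ + z⁵ + z⁶), the product of all factors after the first has coefficients 0,0,0,1,0,2,1,2,1 for degrees 0…8.
[z⁸] = 1·1 + 1·2 + 1·1 + 1·0 = 4.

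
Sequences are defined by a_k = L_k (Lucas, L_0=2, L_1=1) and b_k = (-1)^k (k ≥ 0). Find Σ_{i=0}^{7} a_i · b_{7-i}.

15

Write out a_i and b_{7-i} for i = 0,…,7 and sum the products.
Σ = 2·(-1) + 1·1 + 3·(-1) + 4·1 + 7·(-1) + 11·1 + 18·(-1) + 29·1 = 15.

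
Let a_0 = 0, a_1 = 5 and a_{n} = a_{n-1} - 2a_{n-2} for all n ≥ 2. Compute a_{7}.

35

The ordinary generating function has denominator 1 - y + 2y^2.
Iterating the recurrence: a_0,…,a_{7} = 0, 5, 5, -5, -15, -5, 25, 35.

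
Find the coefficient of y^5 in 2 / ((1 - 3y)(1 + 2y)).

266

Partial fractions give a closed form: a_n = (6/5)·3^n + (4/5)·(-2)^n.
At n = 5: a_5 = 266.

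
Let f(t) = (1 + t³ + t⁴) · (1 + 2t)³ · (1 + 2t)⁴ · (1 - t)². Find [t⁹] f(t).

(1 + t³ + t⁴) has coefficients 1,0,0,1,1 for degrees 0…4.
(1 + 2t)³ has coefficients 1,6,12,8,0,0,0,0,0,0 for degrees 0…9.
Multiplying by (1 + 2t)⁴ gives running coefficients 1,14,84,280,560,672,448,128,0,0 for degrees 0…9.
Finally multiplying by (1 - t)², the product of all factors after the first has coefficients 1,12,57,126,84,-168,-336,-96,192,128 for degrees 0…9.
[t⁹] = 1·128 + 1·(-336) + 1·(-168) = -376.

-376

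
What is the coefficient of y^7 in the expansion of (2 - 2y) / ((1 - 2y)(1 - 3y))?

8492

The denominator gives the recurrence a_n = 5a_(n−1) − 6a_(n−2) for n ≥ 3; the numerator fixes a_0 = 2, a_1 = 8, a_2 = 28.
Iterating: 2, 8, 28, 92, 292, 908, 2788, 8492, so a_7 = 8492.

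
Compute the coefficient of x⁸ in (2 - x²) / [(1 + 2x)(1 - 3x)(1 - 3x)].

70843

The denominator gives the recurrence a_n = 4a_(n−1) + 3a_(n−2) − 18a_(n−3) for n ≥ 3; the numerator fixes a_0 = 2, a_1 = 8, a_2 = 37.
Iterating: 2, 8, 37, 136, 511, 1786, 6229, 21076, 70843, so a_8 = 70843.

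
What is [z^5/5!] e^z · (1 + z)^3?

136

The EGF product rule gives c_5 = Σ_{k_1+k_2=5} C(5; k_1,k_2) · ∏ g_i(k_i), where e^z gives (1)^k; (1+z)^3 gives the falling factorial (3)_k.
g_1(k) for k = 0…5: 1, 1, 1, 1, 1, 1.
g_2(k) for k = 0…5: 1, 3, 6, 6, 0, 0.
c_5 = Σ_k C(5,k)·g_1(k)·g_2(5−k) = 10·1·6 + 10·1·6 + 5·1·3 + 1·1·1 = 60 + 60 + 15 + 1 = 136.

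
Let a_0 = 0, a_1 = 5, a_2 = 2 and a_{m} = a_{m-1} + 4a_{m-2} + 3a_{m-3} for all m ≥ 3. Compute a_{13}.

The ordinary generating function has denominator 1 - z - 4z^2 - 3z^3.
Iterating the recurrence: a_0,…,a_{13} = 0, 5, 2, 22, 45, 139, 385, 1076, 3033, 8492, 23852, 66919, 187803, 527035.

527035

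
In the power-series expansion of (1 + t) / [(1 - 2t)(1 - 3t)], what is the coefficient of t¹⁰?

Partial fractions give a closed form: a_n = (-3)·2^n + (4)·3^n.
At n = 10: a_10 = 233124.

233124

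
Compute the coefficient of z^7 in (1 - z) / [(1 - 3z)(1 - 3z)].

12393

The denominator gives the recurrence a_n = 6a_(n−1) − 9a_(n−2) for n ≥ 3; the numerator fixes a_0 = 1, a_1 = 5, a_2 = 21.
Iterating: 1, 5, 21, 81, 297, 1053, 3645, 12393, so a_7 = 12393.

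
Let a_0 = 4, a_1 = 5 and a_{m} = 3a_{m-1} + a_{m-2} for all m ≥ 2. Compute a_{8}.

24391

The ordinary generating function has denominator 1 - 3q - q^2.
Iterating the recurrence: a_0,…,a_{8} = 4, 5, 19, 62, 205, 677, 2236, 7385, 24391.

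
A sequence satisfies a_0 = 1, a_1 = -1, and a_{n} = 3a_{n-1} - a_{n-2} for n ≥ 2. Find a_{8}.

-1364

The ordinary generating function has denominator 1 - 3x + x^2.
Iterating the recurrence: a_0,…,a_{8} = 1, -1, -4, -11, -29, -76, -199, -521, -1364.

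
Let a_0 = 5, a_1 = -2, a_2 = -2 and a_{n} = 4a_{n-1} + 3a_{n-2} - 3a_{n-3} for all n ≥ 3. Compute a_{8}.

-49892

The ordinary generating function has denominator 1 - 4q - 3q^2 + 3q^3.
Iterating the recurrence: a_0,…,a_{8} = 5, -2, -2, -29, -116, -545, -2441, -11051, -49892.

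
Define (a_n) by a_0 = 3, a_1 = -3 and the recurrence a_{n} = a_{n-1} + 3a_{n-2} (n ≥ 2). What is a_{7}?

The ordinary generating function has denominator 1 - t - 3t^2.
Iterating the recurrence: a_0,…,a_{7} = 3, -3, 6, -3, 15, 6, 51, 69.

69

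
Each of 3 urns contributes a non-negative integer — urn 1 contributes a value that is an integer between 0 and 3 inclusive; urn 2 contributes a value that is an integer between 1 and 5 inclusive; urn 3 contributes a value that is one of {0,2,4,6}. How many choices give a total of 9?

9

The generating function for the choices is (1 + t + t^2 + t^3)·(t + t^2 + t^3 + t^4 + t^5)·(1 + t^2 + t^4 + t^6); the count is [t^9].
(1 + t + t^2 + t^3) has coefficients 1,1,1,1 for degrees 0…3.
(t + t^2 + t^3 + t^4 + t^5) has coefficients 0,1,1,1,1,1,0,0,0,0 for degrees 0…9.
Finally multiplying by (1 + t^2 + t^4 + t^6), the product of all factors after the first has coefficients 0,1,1,2,2,3,2,3,2,2 for degrees 0…9.
[t^9] = 1·2 + 1·2 + 1·3 + 1·2 = 9.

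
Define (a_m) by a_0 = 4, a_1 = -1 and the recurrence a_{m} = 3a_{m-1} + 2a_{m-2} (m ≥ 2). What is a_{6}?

617

The ordinary generating function has denominator 1 - 3x - 2x^2.
Iterating the recurrence: a_0,…,a_{6} = 4, -1, 5, 13, 49, 173, 617.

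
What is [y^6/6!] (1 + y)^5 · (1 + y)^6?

332640

The EGF product rule gives c_6 = Σ_{k_1+k_2=6} C(6; k_1,k_2) · ∏ g_i(k_i), where (1+y)^5 gives the falling factorial (5)_k; (1+y)^6 gives the falling factorial (6)_k.
g_1(k) for k = 0…6: 1, 5, 20, 60, 120, 120, 0.
g_2(k) for k = 0…6: 1, 6, 30, 120, 360, 720, 720.
c_6 = Σ_k C(6,k)·g_1(k)·g_2(6−k) = 1·1·720 + 6·5·720 + 15·20·360 + 20·60·120 + 15·120·30 + 6·120·6 = 720 + 21600 + 108000 + 144000 + 54000 + 4320 = 332640.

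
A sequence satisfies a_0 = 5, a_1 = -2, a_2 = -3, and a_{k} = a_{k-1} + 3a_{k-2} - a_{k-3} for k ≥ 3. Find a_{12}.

-12193

The ordinary generating function has denominator 1 - t - 3t^2 + t^3.
Iterating the recurrence: a_0,…,a_{12} = 5, -2, -3, -14, -21, -60, -109, -268, -535, -1230, -2567, -5722, -12193.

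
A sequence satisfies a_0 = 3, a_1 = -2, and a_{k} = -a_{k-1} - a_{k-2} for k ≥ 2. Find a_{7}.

-2

The ordinary generating function has denominator 1 + q + q^2.
Iterating the recurrence: a_0,…,a_{7} = 3, -2, -1, 3, -2, -1, 3, -2.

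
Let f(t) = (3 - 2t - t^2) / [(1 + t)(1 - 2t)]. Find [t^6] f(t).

76

The denominator gives the recurrence a_n = a_(n−1) + 2a_(n−2) for n ≥ 3; the numerator fixes a_0 = 3, a_1 = 1, a_2 = 6.
Iterating: 3, 1, 6, 8, 20, 36, 76, so a_6 = 76.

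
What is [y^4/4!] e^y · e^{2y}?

The EGF product rule gives c_4 = Σ_{k_1+k_2=4} C(4; k_1,k_2) · ∏ g_i(k_i), where e^y gives (1)^k; e^{2y} gives (2)^k.
g_1(k) for k = 0…4: 1, 1, 1, 1, 1.
g_2(k) for k = 0…4: 1, 2, 4, 8, 16.
c_4 = Σ_k C(4,k)·g_1(k)·g_2(4−k) = 1·1·16 + 4·1·8 + 6·1·4 + 4·1·2 + 1·1·1 = 16 + 32 + 24 + 8 + 1 = 81.

81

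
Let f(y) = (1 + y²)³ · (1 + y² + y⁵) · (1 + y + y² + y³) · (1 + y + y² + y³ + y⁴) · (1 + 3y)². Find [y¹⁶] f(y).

(1 + y²)³ has coefficients 1,0,3,0,3,0,1 for degrees 0…6.
(1 + y² + y⁵) has coefficients 1,0,1,0,0,1,0,0,0,0,0,0,0,0,0,0,0 for degrees 0…16.
Multiplying by (1 + y + y² + y³) gives running coefficients 1,1,2,2,1,2,1,1,1,0,0,0,0,0,0,0,0 for degrees 0…16.
Multiplying by (1 + y + y² + y³ + y⁴) gives running coefficients 1,2,4,6,7,8,8,7,6,5,3,2,1,0,0,0,0 for degrees 0…16.
Finally multiplying by (1 + 3y)², the product of all factors after the first has coefficients 1,8,25,48,79,104,119,127,120,104,87,65,40,24,9,0,0 for degrees 0…16.
[y¹⁶] = 1·0 + 3·9 + 3·40 + 1·87 = 234.

234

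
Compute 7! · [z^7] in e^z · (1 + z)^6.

The EGF product rule gives c_7 = Σ_{k_1+k_2=7} C(7; k_1,k_2) · ∏ g_i(k_i), where e^z gives (1)^k; (1+z)^6 gives the falling factorial (6)_k.
g_1(k) for k = 0…7: 1, 1, 1, 1, 1, 1, 1, 1.
g_2(k) for k = 0…7: 1, 6, 30, 120, 360, 720, 720, 0.
c_7 = Σ_k C(7,k)·g_1(k)·g_2(7−k) = 7·1·720 + 21·1·720 + 35·1·360 + 35·1·120 + 21·1·30 + 7·1·6 + 1·1·1 = 5040 + 15120 + 12600 + 4200 + 630 + 42 + 1 = 37633.

37633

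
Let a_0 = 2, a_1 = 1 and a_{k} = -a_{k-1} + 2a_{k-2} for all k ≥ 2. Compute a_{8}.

87

The ordinary generating function has denominator 1 + y - 2y^2.
Iterating the recurrence: a_0,…,a_{8} = 2, 1, 3, -1, 7, -9, 23, -41, 87.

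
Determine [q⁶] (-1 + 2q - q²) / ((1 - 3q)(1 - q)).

The denominator gives the recurrence a_n = 4a_(n−1) − 3a_(n−2) for n ≥ 3; the numerator fixes a_0 = -1, a_1 = -2, a_2 = -6.
Iterating: -1, -2, -6, -18, -54, -162, -486, so a_6 = -486.

-486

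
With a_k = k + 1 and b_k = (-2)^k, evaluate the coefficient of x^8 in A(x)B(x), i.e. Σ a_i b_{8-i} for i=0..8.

117

This is [x^8] in the product of the two ordinary generating functions.
Σ = 1·256 + 2·(-128) + 3·64 + 4·(-32) + 5·16 + 6·(-8) + 7·4 + 8·(-2) + 9·1 = 117.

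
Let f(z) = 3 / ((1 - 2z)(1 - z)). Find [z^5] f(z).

Partial fractions give a closed form: a_n = (6)·2^n + (-3)·1^n.
At n = 5: a_5 = 189.

189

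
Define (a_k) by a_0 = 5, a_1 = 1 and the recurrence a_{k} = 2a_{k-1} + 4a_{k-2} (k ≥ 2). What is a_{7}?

5952

The ordinary generating function has denominator 1 - 2x - 4x^2.
Iterating the recurrence: a_0,…,a_{7} = 5, 1, 22, 48, 184, 560, 1856, 5952.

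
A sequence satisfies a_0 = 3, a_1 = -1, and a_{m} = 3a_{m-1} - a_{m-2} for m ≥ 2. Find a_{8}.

-2118

The ordinary generating function has denominator 1 - 3t + t^2.
Iterating the recurrence: a_0,…,a_{8} = 3, -1, -6, -17, -45, -118, -309, -809, -2118.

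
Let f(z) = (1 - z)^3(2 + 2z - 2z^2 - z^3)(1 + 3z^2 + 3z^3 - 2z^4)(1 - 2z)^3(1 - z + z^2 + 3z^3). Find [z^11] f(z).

-389

(1 - z)^3 has coefficients 1,-3,3,-1 for degrees 0…3.
(2 + 2z - 2z^2 - z^3) has coefficients 2,2,-2,-1,0,0,0,0,0,0,0,0 for degrees 0…11.
Multiplying by (1 + 3z^2 + 3z^3 - 2z^4) gives running coefficients 2,2,4,11,-4,-13,1,2,0,0,0,0 for degrees 0…11.
Multiplying by (1 - 2z)^3 gives running coefficients 2,-10,16,-5,-38,111,-57,-128,104,16,-16,0 for degrees 0…11.
Finally multiplying by (1 - z + z^2 + 3z^3), the product of all factors after the first has coefficients 2,-12,28,-25,-47,192,-221,-74,508,-387,-312,344 for degrees 0…11.
[z^11] = 1·344 − 3·(-312) + 3·(-387) − 1·508 = -389.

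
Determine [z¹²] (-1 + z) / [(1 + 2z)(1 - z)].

Partial fractions give a closed form: a_n = (-1)·(-2)^n.
At n = 12: a_12 = -4096.

-4096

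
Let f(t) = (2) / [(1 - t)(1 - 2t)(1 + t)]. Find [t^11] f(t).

5460

Partial fractions give a closed form: a_n = (-1)·1^n + (8/3)·2^n + (1/3)·(-1)^n.
At n = 11: a_11 = 5460.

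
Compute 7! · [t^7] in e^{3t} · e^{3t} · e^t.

823543

The EGF product rule gives c_7 = Σ_{k_1+k_2+k_3=7} C(7; k_1,k_2,k_3) · ∏ g_i(k_i), where e^{3t} gives (3)^k; e^{3t} gives (3)^k; e^t gives (1)^k.
g_1(k) for k = 0…7: 1, 3, 9, 27, 81, 243, 729, 2187.
g_2(k) for k = 0…7: 1, 3, 9, 27, 81, 243, 729, 2187.
g_3(k) for k = 0…7: 1, 1, 1, 1, 1, 1, 1, 1.
First combine the last two factors: h(k) = Σ_j C(k,j)·g_2(j)·g_3(k−j) for k = 0…7: 1, 4, 16, 64, 256, 1024, 4096, 16384.
c_7 = Σ_k C(7,k)·g_1(k)·h(7−k) = 1·1·16384 + 7·3·4096 + 21·9·1024 + 35·27·256 + 35·81·64 + 21·243·16 + 7·729·4 + 1·2187·1 = 16384 + 86016 + 193536 + 241920 + 181440 + 81648 + 20412 + 2187 = 823543.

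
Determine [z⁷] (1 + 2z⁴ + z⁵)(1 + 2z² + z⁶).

2

(1 + 2z⁴ + z⁵) has coefficients 1,0,0,0,2,1 for degrees 0…5.
(1 + 2z² + z⁶) has coefficients 1,0,2,0,0,0,1,0 for degrees 0…7.
[z⁷] = 1·0 + 2·0 + 1·2 = 2.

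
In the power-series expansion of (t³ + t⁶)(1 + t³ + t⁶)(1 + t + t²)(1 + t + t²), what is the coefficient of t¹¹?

(t³ + t⁶) has coefficients 0,0,0,1,0,0,1 for degrees 0…6.
(1 + t³ + t⁶) has coefficients 1,0,0,1,0,0,1,0,0,0,0,0 for degrees 0…11.
Multiplying by (1 + t + t²) gives running coefficients 1,1,1,1,1,1,1,1,1,0,0,0 for degrees 0…11.
Finally multiplying by (1 + t + t²), the product of all factors after the first has coefficients 1,2,3,3,3,3,3,3,3,2,1,0 for degrees 0…11.
[t¹¹] = 1·3 + 1·3 = 6.

6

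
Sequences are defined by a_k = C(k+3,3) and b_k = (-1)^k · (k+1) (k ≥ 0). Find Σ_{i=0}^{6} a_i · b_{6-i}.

30

Write out a_i and b_{6-i} for i = 0,…,6 and sum the products.
Σ = 1·7 + 4·(-6) + 10·5 + 20·(-4) + 35·3 + 56·(-2) + 84·1 = 30.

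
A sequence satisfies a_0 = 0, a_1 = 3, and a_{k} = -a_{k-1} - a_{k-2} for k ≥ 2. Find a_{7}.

The ordinary generating function has denominator 1 + y + y^2.
Iterating the recurrence: a_0,…,a_{7} = 0, 3, -3, 0, 3, -3, 0, 3.

3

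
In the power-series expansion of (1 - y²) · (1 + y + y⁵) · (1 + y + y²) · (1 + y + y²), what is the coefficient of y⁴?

(1 - y²) has coefficients 1,0,-1 for degrees 0…2.
(1 + y + y⁵) has coefficients 1,1,0,0,0 for degrees 0…4.
Multiplying by (1 + y + y²) gives running coefficients 1,2,2,1,0 for degrees 0…4.
Finally multiplying by (1 + y + y²), the product of all factors after the first has coefficients 1,3,5,5,3 for degrees 0…4.
[y⁴] = 1·3 − 1·5 = -2.

-2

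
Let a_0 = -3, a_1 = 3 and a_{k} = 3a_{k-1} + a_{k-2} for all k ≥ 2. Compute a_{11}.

The ordinary generating function has denominator 1 - 3y - y^2.
Iterating the recurrence: a_0,…,a_{11} = -3, 3, 6, 21, 69, 228, 753, 2487, 8214, 27129, 89601, 295932.

295932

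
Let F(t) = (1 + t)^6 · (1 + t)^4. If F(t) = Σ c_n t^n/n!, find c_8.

1814400

The EGF product rule gives c_8 = Σ_{k_1+k_2=8} C(8; k_1,k_2) · ∏ g_i(k_i), where (1+t)^6 gives the falling factorial (6)_k; (1+t)^4 gives the falling factorial (4)_k.
g_1(k) for k = 0…8: 1, 6, 30, 120, 360, 720, 720, 0, 0.
g_2(k) for k = 0…8: 1, 4, 12, 24, 24, 0, 0, 0, 0.
c_8 = Σ_k C(8,k)·g_1(k)·g_2(8−k) = 70·360·24 + 56·720·24 + 28·720·12 = 604800 + 967680 + 241920 = 1814400.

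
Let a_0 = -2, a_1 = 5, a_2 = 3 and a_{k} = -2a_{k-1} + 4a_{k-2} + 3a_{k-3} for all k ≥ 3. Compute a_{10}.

207

The ordinary generating function has denominator 1 + 2x - 4x^2 - 3x^3.
Iterating the recurrence: a_0,…,a_{10} = -2, 5, 3, 8, 11, 19, 30, 49, 79, 128, 207.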